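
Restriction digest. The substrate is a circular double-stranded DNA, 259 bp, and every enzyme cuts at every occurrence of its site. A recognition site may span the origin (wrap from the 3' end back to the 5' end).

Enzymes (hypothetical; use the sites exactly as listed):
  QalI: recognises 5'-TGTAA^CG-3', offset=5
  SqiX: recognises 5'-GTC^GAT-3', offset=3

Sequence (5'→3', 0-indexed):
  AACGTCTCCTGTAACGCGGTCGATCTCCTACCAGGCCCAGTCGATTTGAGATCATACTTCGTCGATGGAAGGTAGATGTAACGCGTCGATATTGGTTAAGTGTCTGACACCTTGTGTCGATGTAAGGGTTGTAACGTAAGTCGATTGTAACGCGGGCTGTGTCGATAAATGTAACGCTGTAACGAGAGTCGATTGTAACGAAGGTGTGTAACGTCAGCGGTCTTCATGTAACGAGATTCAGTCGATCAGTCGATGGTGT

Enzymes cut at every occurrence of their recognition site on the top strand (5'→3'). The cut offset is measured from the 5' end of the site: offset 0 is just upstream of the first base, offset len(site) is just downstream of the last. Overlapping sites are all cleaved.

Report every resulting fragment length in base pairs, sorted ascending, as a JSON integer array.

Scan for sites:
  QalI TGTAACG/5: at [9, 76, 129, 145, 169, 177, 193, 206, 226, 256] ⇒ [2, 14, 81, 134, 150, 174, 182, 198, 211, 231]
  SqiX GTCGAT/3: at [18, 39, 60, 84, 115, 139, 160, 187, 240, 248] ⇒ [21, 42, 63, 87, 118, 142, 163, 190, 243, 251]

All cut coordinates (distinct, sorted): [2, 14, 21, 42, 63, 81, 87, 118, 134, 142, 150, 163, 174, 182, 190, 198, 211, 231, 243, 251]

Fragments:
  2→14: 12 bp
  14→21: 7 bp
  21→42: 21 bp
  42→63: 21 bp
  63→81: 18 bp
  81→87: 6 bp
  87→118: 31 bp
  118→134: 16 bp
  134→142: 8 bp
  142→150: 8 bp
  150→163: 13 bp
  163→174: 11 bp
  174→182: 8 bp
  182→190: 8 bp
  190→198: 8 bp
  198→211: 13 bp
  211→231: 20 bp
  231→243: 12 bp
  243→251: 8 bp
  251→2 (wrap): 259-251+2 = 10 bp

[6,7,8,8,8,8,8,8,10,11,12,12,13,13,16,18,20,21,21,31]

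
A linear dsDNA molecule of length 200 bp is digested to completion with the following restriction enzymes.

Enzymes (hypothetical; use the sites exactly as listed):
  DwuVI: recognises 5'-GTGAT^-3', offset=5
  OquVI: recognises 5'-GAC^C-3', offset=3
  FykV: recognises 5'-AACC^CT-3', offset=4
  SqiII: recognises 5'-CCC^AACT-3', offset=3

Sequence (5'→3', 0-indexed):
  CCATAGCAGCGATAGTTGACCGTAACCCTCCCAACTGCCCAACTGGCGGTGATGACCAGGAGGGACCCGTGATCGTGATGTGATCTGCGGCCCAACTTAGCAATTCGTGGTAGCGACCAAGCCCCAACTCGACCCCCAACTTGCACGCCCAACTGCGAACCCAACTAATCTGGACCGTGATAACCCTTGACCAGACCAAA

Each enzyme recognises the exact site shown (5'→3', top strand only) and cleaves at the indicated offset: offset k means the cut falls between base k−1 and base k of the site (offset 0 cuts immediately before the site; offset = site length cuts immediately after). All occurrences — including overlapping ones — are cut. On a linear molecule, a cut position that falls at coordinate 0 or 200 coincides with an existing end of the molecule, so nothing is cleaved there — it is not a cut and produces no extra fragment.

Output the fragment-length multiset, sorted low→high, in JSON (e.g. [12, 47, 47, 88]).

Site scan:
  DwuVI (GTGAT, off=5): starts [48, 68, 74, 79, 176] → cuts [53, 73, 79, 84, 181]
  OquVI (GACC, off=3): starts [17, 53, 63, 114, 130, 172, 188, 193] → cuts [20, 56, 66, 117, 133, 175, 191, 196]
  FykV (AACCCT, off=4): starts [23, 181] → cuts [27, 185]
  SqiII (CCCAACT, off=3): starts [29, 37, 90, 122, 134, 147, 159] → cuts [32, 40, 93, 125, 137, 150, 162]

Pooled cuts: [20, 27, 32, 40, 53, 56, 66, 73, 79, 84, 93, 117, 125, 133, 137, 150, 162, 175, 181, 185, 191, 196]

Fragments:
  [0,20): 20 bp
  [20,27): 7 bp
  [27,32): 5 bp
  [32,40): 8 bp
  [40,53): 13 bp
  [53,56): 3 bp
  [56,66): 10 bp
  [66,73): 7 bp
  [73,79): 6 bp
  [79,84): 5 bp
  [84,93): 9 bp
  [93,117): 24 bp
  [117,125): 8 bp
  [125,133): 8 bp
  [133,137): 4 bp
  [137,150): 13 bp
  [150,162): 12 bp
  [162,175): 13 bp
  [175,181): 6 bp
  [181,185): 4 bp
  [185,191): 6 bp
  [191,196): 5 bp
  [196,200): 4 bp

[3,4,4,4,5,5,5,6,6,6,7,7,8,8,8,9,10,12,13,13,13,20,24]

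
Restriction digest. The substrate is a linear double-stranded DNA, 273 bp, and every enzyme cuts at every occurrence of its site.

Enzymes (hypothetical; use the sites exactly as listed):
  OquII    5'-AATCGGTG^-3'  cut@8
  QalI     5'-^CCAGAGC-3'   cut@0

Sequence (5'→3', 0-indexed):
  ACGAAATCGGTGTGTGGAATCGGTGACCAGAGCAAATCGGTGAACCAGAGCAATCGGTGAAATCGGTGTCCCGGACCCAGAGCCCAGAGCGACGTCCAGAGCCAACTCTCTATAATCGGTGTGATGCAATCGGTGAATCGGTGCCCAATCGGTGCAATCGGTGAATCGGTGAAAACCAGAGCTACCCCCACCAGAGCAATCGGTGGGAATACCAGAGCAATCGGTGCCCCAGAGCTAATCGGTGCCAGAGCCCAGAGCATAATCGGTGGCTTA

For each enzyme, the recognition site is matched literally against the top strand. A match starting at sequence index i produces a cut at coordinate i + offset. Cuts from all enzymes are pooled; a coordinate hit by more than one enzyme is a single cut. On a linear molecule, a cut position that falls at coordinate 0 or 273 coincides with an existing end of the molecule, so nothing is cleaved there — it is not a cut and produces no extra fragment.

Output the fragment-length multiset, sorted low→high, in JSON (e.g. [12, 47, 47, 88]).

[1,2,2,4,5,6,7,7,8,8,8,9,9,11,12,12,13,14,15,15,15,15,16,16,17,26]

Per-enzyme occurrences:
  OquII (AATCGGTG, off=8): starts [4, 17, 34, 51, 60, 113, 127, 135, 146, 155, 163, 197, 218, 236, 260] → cuts [12, 25, 42, 59, 68, 121, 135, 143, 154, 163, 171, 205, 226, 244, 268]
  QalI (CCAGAGC, off=0): starts [26, 44, 76, 83, 95, 175, 190, 211, 228, 244, 251] → cuts [26, 44, 76, 83, 95, 175, 190, 211, 228, 244, 251]

All cut coordinates (distinct, sorted): [12, 25, 26, 42, 44, 59, 68, 76, 83, 95, 121, 135, 143, 154, 163, 171, 175, 190, 205, 211, 226, 228, 244, 251, 268]

Fragment lengths:
  [0,12): 12 bp
  [12,25): 13 bp
  [25,26): 1 bp
  [26,42): 16 bp
  [42,44): 2 bp
  [44,59): 15 bp
  [59,68): 9 bp
  [68,76): 8 bp
  [76,83): 7 bp
  [83,95): 12 bp
  [95,121): 26 bp
  [121,135): 14 bp
  [135,143): 8 bp
  [143,154): 11 bp
  [154,163): 9 bp
  [163,171): 8 bp
  [171,175): 4 bp
  [175,190): 15 bp
  [190,205): 15 bp
  [205,211): 6 bp
  [211,226): 15 bp
  [226,228): 2 bp
  [228,244): 16 bp
  [244,251): 7 bp
  [251,268): 17 bp
  [268,273): 5 bp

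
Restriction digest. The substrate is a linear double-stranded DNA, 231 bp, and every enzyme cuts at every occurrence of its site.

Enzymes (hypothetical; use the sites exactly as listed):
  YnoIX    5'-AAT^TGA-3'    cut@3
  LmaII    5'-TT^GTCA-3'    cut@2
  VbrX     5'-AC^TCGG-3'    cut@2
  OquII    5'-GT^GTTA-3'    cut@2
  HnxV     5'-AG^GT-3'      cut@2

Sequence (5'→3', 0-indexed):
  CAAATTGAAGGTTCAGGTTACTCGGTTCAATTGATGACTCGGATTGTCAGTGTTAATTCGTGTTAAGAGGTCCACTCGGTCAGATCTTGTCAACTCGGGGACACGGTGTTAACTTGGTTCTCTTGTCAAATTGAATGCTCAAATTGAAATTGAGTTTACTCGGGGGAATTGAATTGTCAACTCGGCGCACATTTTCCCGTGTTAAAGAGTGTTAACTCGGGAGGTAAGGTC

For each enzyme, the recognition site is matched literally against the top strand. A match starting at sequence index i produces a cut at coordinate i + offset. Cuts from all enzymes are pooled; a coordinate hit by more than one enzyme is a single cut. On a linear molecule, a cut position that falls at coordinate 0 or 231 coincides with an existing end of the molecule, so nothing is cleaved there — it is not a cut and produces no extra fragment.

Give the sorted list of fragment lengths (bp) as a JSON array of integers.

[3,5,5,5,5,6,6,6,6,6,6,6,6,7,7,7,7,8,9,10,10,10,10,13,13,13,17,19]

Site scan:
  YnoIX AATTGA/3: at [2, 28, 128, 141, 147, 166] ⇒ [5, 31, 131, 144, 150, 169]
  LmaII TTGTCA/2: at [43, 86, 122, 173] ⇒ [45, 88, 124, 175]
  VbrX ACTCGG/2: at [19, 36, 73, 92, 157, 179, 214] ⇒ [21, 38, 75, 94, 159, 181, 216]
  OquII GTGTTA/2: at [49, 59, 105, 198, 208] ⇒ [51, 61, 107, 200, 210]
  HnxV AGGT/2: at [8, 14, 67, 221, 226] ⇒ [10, 16, 69, 223, 228]

Pooled cuts: [5, 10, 16, 21, 31, 38, 45, 51, 61, 69, 75, 88, 94, 107, 124, 131, 144, 150, 159, 169, 175, 181, 200, 210, 216, 223, 228]

Fragment lengths:
  [0,5): 5 bp
  [5,10): 5 bp
  [10,16): 6 bp
  [16,21): 5 bp
  [21,31): 10 bp
  [31,38): 7 bp
  [38,45): 7 bp
  [45,51): 6 bp
  [51,61): 10 bp
  [61,69): 8 bp
  [69,75): 6 bp
  [75,88): 13 bp
  [88,94): 6 bp
  [94,107): 13 bp
  [107,124): 17 bp
  [124,131): 7 bp
  [131,144): 13 bp
  [144,150): 6 bp
  [150,159): 9 bp
  [159,169): 10 bp
  [169,175): 6 bp
  [175,181): 6 bp
  [181,200): 19 bp
  [200,210): 10 bp
  [210,216): 6 bp
  [216,223): 7 bp
  [223,228): 5 bp
  [228,231): 3 bp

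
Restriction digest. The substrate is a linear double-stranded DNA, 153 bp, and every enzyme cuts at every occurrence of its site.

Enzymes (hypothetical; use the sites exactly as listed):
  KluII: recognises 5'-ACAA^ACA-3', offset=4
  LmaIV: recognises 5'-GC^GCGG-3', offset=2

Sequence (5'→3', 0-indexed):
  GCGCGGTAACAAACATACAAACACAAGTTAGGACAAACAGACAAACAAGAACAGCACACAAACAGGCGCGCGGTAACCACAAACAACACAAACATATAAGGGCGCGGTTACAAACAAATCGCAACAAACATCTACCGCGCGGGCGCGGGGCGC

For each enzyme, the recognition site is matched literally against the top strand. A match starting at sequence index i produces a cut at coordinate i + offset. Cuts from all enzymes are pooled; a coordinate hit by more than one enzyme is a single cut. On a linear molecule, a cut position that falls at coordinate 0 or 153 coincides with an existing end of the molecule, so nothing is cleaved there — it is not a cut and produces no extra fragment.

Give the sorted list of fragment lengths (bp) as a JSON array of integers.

Scan for sites:
  KluII ACAAACA/4: at [8, 16, 32, 40, 57, 78, 87, 109, 123] ⇒ [12, 20, 36, 44, 61, 82, 91, 113, 127]
  LmaIV GCGCGG/2: at [0, 67, 101, 136, 142] ⇒ [2, 69, 103, 138, 144]

Pooled cuts: [2, 12, 20, 36, 44, 61, 69, 82, 91, 103, 113, 127, 138, 144]

Fragment lengths:
  [0,2): 2 bp
  [2,12): 10 bp
  [12,20): 8 bp
  [20,36): 16 bp
  [36,44): 8 bp
  [44,61): 17 bp
  [61,69): 8 bp
  [69,82): 13 bp
  [82,91): 9 bp
  [91,103): 12 bp
  [103,113): 10 bp
  [113,127): 14 bp
  [127,138): 11 bp
  [138,144): 6 bp
  [144,153): 9 bp

[2,6,8,8,8,9,9,10,10,11,12,13,14,16,17]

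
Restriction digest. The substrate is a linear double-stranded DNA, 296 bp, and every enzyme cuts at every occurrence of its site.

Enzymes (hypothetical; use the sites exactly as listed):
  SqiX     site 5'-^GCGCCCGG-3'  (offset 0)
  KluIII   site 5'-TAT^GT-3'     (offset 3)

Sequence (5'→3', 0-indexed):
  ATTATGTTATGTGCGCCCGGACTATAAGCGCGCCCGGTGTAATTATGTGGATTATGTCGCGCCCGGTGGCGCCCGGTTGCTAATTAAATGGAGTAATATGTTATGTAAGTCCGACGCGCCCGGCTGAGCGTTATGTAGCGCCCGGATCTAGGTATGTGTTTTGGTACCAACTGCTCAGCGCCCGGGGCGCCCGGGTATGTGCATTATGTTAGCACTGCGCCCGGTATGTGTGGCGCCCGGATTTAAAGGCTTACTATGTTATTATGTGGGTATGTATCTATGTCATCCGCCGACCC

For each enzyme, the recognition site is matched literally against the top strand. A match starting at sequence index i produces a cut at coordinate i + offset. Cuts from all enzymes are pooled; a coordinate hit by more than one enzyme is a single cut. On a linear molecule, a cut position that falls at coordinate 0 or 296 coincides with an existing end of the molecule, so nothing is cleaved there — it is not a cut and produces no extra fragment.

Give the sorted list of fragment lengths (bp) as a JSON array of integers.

[2,3,3,5,5,5,5,8,8,8,9,9,9,9,10,11,11,12,15,17,17,18,19,22,25,31]

Scan for sites:
  SqiX GCGCCCGG/0: at [12, 29, 58, 68, 115, 137, 177, 186, 216, 232] ⇒ [12, 29, 58, 68, 115, 137, 177, 186, 216, 232]
  KluIII TATGT/3: at [2, 7, 43, 52, 96, 101, 131, 152, 195, 204, 224, 254, 262, 270, 278] ⇒ [5, 10, 46, 55, 99, 104, 134, 155, 198, 207, 227, 257, 265, 273, 281]

All cut coordinates (distinct, sorted): [5, 10, 12, 29, 46, 55, 58, 68, 99, 104, 115, 134, 137, 155, 177, 186, 198, 207, 216, 227, 232, 257, 265, 273, 281]

Fragment lengths:
  [0,5): 5 bp
  [5,10): 5 bp
  [10,12): 2 bp
  [12,29): 17 bp
  [29,46): 17 bp
  [46,55): 9 bp
  [55,58): 3 bp
  [58,68): 10 bp
  [68,99): 31 bp
  [99,104): 5 bp
  [104,115): 11 bp
  [115,134): 19 bp
  [134,137): 3 bp
  [137,155): 18 bp
  [155,177): 22 bp
  [177,186): 9 bp
  [186,198): 12 bp
  [198,207): 9 bp
  [207,216): 9 bp
  [216,227): 11 bp
  [227,232): 5 bp
  [232,257): 25 bp
  [257,265): 8 bp
  [265,273): 8 bp
  [273,281): 8 bp
  [281,296): 15 bp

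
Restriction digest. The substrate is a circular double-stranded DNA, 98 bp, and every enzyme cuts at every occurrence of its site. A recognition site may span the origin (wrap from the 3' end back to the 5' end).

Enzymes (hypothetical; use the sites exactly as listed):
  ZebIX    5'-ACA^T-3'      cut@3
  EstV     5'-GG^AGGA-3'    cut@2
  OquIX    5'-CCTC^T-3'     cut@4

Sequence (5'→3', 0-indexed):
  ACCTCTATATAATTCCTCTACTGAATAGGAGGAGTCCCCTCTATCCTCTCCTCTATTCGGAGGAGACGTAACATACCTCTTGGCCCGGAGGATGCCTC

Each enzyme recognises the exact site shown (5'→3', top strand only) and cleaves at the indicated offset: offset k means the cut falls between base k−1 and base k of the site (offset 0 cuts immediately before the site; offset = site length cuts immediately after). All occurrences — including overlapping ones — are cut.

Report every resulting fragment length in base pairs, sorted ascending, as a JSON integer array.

[5,6,7,7,9,11,12,13,13,15]

Scan for sites:
  ZebIX (ACAT, off=3): starts [70] → cuts [73]
  EstV (GGAGGA, off=2): starts [27, 58, 86] → cuts [29, 60, 88]
  OquIX (CCTCT, off=4): starts [1, 14, 37, 44, 49, 75] → cuts [5, 18, 41, 48, 53, 79]

All cut coordinates (distinct, sorted): [5, 18, 29, 41, 48, 53, 60, 73, 79, 88]

Fragments:
  5→18: 13 bp
  18→29: 11 bp
  29→41: 12 bp
  41→48: 7 bp
  48→53: 5 bp
  53→60: 7 bp
  60→73: 13 bp
  73→79: 6 bp
  79→88: 9 bp
  88→5 (wrap): 98-88+5 = 15 bp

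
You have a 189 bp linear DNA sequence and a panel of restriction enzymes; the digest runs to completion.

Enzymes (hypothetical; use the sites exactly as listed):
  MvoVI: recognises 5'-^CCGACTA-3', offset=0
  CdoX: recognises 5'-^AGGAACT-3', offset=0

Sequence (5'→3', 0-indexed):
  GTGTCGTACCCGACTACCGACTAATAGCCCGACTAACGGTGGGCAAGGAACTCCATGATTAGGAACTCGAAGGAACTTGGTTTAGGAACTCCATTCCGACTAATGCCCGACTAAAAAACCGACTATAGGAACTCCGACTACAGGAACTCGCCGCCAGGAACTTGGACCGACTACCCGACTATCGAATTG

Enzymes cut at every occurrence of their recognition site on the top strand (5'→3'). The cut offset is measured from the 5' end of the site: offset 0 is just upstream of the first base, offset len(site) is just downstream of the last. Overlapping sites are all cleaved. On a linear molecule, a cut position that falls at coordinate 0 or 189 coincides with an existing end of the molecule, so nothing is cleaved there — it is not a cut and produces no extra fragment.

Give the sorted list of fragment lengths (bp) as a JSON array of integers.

[7,7,8,8,8,9,10,11,11,12,12,12,13,14,15,15,17]

Scan for sites:
  MvoVI (CCGACTA, off=0): starts [9, 16, 28, 95, 106, 118, 133, 166, 174] → cuts [9, 16, 28, 95, 106, 118, 133, 166, 174]
  CdoX (AGGAACT, off=0): starts [45, 60, 70, 83, 126, 141, 155] → cuts [45, 60, 70, 83, 126, 141, 155]

Pooled cuts: [9, 16, 28, 45, 60, 70, 83, 95, 106, 118, 126, 133, 141, 155, 166, 174]

Fragments:
  [0,9): 9 bp
  [9,16): 7 bp
  [16,28): 12 bp
  [28,45): 17 bp
  [45,60): 15 bp
  [60,70): 10 bp
  [70,83): 13 bp
  [83,95): 12 bp
  [95,106): 11 bp
  [106,118): 12 bp
  [118,126): 8 bp
  [126,133): 7 bp
  [133,141): 8 bp
  [141,155): 14 bp
  [155,166): 11 bp
  [166,174): 8 bp
  [174,189): 15 bp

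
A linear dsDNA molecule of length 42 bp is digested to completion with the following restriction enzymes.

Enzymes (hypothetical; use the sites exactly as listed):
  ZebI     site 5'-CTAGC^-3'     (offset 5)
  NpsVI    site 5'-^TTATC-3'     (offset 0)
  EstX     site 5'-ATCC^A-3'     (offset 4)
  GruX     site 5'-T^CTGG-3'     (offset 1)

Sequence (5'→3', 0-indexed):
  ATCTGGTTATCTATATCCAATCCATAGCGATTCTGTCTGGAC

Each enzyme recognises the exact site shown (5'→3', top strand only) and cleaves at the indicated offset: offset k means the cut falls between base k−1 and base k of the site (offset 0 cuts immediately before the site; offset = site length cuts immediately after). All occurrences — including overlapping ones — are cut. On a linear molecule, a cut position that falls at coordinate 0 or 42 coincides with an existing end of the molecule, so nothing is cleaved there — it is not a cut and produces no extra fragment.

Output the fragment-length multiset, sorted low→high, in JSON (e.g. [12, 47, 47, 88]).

Per-enzyme occurrences:
  ZebI (CTAGC, off=5): no sites
  NpsVI (TTATC, off=0): starts [6] → cuts [6]
  EstX (ATCCA, off=4): starts [14, 19] → cuts [18, 23]
  GruX (TCTGG, off=1): starts [1, 35] → cuts [2, 36]

Pooled cuts: [2, 6, 18, 23, 36]

Fragments:
  [0,2): 2 bp
  [2,6): 4 bp
  [6,18): 12 bp
  [18,23): 5 bp
  [23,36): 13 bp
  [36,42): 6 bp

[2,4,5,6,12,13]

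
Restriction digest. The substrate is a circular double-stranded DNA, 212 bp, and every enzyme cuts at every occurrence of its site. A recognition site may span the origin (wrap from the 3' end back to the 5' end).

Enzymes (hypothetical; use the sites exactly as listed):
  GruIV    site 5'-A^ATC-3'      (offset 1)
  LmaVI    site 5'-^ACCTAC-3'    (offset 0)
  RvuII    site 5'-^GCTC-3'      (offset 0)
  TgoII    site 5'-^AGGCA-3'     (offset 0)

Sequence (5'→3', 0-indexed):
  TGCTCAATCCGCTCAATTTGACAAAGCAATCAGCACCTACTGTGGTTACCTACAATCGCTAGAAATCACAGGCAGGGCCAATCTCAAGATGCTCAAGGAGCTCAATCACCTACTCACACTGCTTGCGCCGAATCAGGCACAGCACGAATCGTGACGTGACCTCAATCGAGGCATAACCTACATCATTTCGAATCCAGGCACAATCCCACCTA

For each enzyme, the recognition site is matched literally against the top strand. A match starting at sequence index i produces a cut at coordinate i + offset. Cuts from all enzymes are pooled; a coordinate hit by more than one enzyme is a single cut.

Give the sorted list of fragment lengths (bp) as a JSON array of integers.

Per-enzyme occurrences:
  GruIV (AATC, off=1): starts [5, 27, 53, 63, 79, 103, 130, 146, 163, 190, 201] → cuts [6, 28, 54, 64, 80, 104, 131, 147, 164, 191, 202]
  LmaVI (ACCTAC, off=0): starts [34, 47, 107, 175] → cuts [34, 47, 107, 175]
  RvuII (GCTC, off=0): starts [1, 10, 90, 99] → cuts [1, 10, 90, 99]
  TgoII (AGGCA, off=0): starts [69, 134, 168, 195] → cuts [69, 134, 168, 195]

Pooled cuts: [1, 6, 10, 28, 34, 47, 54, 64, 69, 80, 90, 99, 104, 107, 131, 134, 147, 164, 168, 175, 191, 195, 202]

Fragment lengths:
  1→6: 5 bp
  6→10: 4 bp
  10→28: 18 bp
  28→34: 6 bp
  34→47: 13 bp
  47→54: 7 bp
  54→64: 10 bp
  64→69: 5 bp
  69→80: 11 bp
  80→90: 10 bp
  90→99: 9 bp
  99→104: 5 bp
  104→107: 3 bp
  107→131: 24 bp
  131→134: 3 bp
  134→147: 13 bp
  147→164: 17 bp
  164→168: 4 bp
  168→175: 7 bp
  175→191: 16 bp
  191→195: 4 bp
  195→202: 7 bp
  202→1 (wrap): 212-202+1 = 11 bp

[3,3,4,4,4,5,5,5,6,7,7,7,9,10,10,11,11,13,13,16,17,18,24]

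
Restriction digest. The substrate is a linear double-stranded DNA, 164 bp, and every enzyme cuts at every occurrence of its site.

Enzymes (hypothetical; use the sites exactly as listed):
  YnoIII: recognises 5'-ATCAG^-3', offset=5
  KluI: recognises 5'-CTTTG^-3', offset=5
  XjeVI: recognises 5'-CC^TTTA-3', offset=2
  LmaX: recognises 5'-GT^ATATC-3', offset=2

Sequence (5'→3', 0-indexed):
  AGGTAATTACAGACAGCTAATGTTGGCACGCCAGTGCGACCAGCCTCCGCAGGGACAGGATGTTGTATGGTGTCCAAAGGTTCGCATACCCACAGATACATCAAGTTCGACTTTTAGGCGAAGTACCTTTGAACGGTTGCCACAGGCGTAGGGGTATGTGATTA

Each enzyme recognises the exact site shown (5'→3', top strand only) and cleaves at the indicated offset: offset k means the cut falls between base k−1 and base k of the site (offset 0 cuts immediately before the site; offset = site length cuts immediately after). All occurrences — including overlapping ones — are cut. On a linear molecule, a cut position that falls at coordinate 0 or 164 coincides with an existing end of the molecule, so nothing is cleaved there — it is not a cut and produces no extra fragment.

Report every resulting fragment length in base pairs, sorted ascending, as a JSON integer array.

Per-enzyme occurrences:
  YnoIII (ATCAG, off=5): no sites
  KluI CTTTG/5: at [126] ⇒ [131]
  XjeVI (CCTTTA, off=2): no sites
  LmaX (GTATATC, off=2): no sites

All cut coordinates (distinct, sorted): [131]

Fragments:
  [0,131): 131 bp
  [131,164): 33 bp

[33,131]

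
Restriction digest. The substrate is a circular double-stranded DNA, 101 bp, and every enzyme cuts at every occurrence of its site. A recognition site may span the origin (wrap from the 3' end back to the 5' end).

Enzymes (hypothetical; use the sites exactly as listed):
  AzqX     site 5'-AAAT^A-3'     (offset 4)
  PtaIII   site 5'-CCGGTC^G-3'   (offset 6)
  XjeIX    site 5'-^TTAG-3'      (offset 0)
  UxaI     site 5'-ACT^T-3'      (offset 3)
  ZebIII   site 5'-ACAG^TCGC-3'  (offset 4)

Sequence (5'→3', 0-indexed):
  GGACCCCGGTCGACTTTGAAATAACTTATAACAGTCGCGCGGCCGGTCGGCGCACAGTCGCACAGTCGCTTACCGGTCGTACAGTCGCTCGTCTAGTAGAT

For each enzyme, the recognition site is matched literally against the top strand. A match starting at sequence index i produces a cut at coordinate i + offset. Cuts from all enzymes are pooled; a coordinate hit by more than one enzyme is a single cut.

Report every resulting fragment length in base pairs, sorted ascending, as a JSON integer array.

[4,4,6,7,8,8,9,13,14,28]

Per-enzyme occurrences:
  AzqX AAATA/4: at [18] ⇒ [22]
  PtaIII CCGGTCG/6: at [5, 42, 72] ⇒ [11, 48, 78]
  XjeIX (TTAG, off=0): no sites
  UxaI ACTT/3: at [12, 23] ⇒ [15, 26]
  ZebIII ACAGTCGC/4: at [30, 53, 61, 80] ⇒ [34, 57, 65, 84]

Pooled cuts: [11, 15, 22, 26, 34, 48, 57, 65, 78, 84]

Fragments:
  11→15: 4 bp
  15→22: 7 bp
  22→26: 4 bp
  26→34: 8 bp
  34→48: 14 bp
  48→57: 9 bp
  57→65: 8 bp
  65→78: 13 bp
  78→84: 6 bp
  84→11 (wrap): 101-84+11 = 28 bp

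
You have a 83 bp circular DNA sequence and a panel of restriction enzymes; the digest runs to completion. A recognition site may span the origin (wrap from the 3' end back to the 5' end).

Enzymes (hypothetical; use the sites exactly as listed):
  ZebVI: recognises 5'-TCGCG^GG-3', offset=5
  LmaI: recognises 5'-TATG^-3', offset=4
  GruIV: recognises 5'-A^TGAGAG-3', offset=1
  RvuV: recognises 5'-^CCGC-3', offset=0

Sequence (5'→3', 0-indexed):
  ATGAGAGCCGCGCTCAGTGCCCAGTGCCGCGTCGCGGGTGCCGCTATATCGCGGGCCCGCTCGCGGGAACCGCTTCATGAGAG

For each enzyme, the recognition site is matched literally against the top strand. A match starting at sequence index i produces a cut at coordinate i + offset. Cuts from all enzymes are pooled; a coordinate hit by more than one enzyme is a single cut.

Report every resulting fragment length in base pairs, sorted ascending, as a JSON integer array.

[3,4,4,6,7,8,9,10,13,19]

Per-enzyme occurrences:
  ZebVI (TCGCGGG, off=5): starts [31, 48, 60] → cuts [36, 53, 65]
  LmaI (TATG, off=4): no sites
  GruIV (ATGAGAG, off=1): starts [0, 76] → cuts [1, 77]
  RvuV (CCGC, off=0): starts [7, 26, 40, 56, 69] → cuts [7, 26, 40, 56, 69]

Pooled cuts: [1, 7, 26, 36, 40, 53, 56, 65, 69, 77]

Fragments:
  1→7: 6 bp
  7→26: 19 bp
  26→36: 10 bp
  36→40: 4 bp
  40→53: 13 bp
  53→56: 3 bp
  56→65: 9 bp
  65→69: 4 bp
  69→77: 8 bp
  77→1 (wrap): 83-77+1 = 7 bp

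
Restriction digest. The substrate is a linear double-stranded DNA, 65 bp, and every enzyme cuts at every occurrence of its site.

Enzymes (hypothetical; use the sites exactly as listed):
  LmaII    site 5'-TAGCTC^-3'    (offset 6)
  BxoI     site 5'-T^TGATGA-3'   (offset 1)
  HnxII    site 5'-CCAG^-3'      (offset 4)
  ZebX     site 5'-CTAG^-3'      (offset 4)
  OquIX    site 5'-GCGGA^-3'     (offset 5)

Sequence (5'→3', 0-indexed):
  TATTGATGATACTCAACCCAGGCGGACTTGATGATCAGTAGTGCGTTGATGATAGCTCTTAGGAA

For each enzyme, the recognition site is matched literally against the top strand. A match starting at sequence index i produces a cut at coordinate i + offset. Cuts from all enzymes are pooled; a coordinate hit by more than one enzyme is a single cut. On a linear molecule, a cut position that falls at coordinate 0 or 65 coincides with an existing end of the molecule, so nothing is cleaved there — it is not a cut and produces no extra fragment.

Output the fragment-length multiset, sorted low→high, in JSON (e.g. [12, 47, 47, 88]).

[2,3,5,7,12,18,18]

Site scan:
  LmaII TAGCTC/6: at [52] ⇒ [58]
  BxoI TTGATGA/1: at [2, 27, 45] ⇒ [3, 28, 46]
  HnxII CCAG/4: at [17] ⇒ [21]
  ZebX (CTAG, off=4): no sites
  OquIX GCGGA/5: at [21] ⇒ [26]

All cut coordinates (distinct, sorted): [3, 21, 26, 28, 46, 58]

Fragment lengths:
  [0,3): 3 bp
  [3,21): 18 bp
  [21,26): 5 bp
  [26,28): 2 bp
  [28,46): 18 bp
  [46,58): 12 bp
  [58,65): 7 bp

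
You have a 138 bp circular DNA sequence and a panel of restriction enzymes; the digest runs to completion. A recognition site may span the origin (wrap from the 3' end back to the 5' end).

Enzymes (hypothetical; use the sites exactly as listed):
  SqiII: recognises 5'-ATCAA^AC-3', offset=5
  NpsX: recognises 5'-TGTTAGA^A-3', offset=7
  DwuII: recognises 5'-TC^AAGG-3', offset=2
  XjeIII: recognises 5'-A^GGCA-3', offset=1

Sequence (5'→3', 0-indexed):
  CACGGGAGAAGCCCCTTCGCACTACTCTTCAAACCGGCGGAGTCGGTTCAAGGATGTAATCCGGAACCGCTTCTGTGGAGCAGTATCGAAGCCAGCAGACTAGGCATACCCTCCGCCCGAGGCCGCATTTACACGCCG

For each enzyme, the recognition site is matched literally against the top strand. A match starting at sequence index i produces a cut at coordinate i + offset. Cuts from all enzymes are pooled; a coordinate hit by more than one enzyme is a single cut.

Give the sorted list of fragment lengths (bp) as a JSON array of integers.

Per-enzyme occurrences:
  SqiII (ATCAAAC, off=5): no sites
  NpsX (TGTTAGAA, off=7): no sites
  DwuII TCAAGG/2: at [47] ⇒ [49]
  XjeIII AGGCA/1: at [101] ⇒ [102]

Pooled cuts: [49, 102]

Fragments:
  49→102: 53 bp
  102→49 (wrap): 138-102+49 = 85 bp

[53,85]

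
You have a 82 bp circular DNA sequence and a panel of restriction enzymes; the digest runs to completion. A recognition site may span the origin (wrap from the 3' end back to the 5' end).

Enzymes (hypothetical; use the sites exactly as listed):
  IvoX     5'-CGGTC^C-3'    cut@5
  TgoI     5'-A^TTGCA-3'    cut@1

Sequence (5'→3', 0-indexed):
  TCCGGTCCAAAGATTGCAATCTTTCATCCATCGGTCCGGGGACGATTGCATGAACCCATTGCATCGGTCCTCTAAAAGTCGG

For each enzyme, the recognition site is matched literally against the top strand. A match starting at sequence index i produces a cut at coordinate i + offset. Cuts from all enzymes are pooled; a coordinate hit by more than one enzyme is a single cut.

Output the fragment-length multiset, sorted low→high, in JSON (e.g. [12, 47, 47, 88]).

[5,6,9,11,13,15,23]

Scan for sites:
  IvoX CGGTCC/5: at [2, 31, 64, 79] ⇒ [2, 7, 36, 69]
  TgoI ATTGCA/1: at [12, 44, 57] ⇒ [13, 45, 58]

All cut coordinates (distinct, sorted): [2, 7, 13, 36, 45, 58, 69]

Fragment lengths:
  2→7: 5 bp
  7→13: 6 bp
  13→36: 23 bp
  36→45: 9 bp
  45→58: 13 bp
  58→69: 11 bp
  69→2 (wrap): 82-69+2 = 15 bp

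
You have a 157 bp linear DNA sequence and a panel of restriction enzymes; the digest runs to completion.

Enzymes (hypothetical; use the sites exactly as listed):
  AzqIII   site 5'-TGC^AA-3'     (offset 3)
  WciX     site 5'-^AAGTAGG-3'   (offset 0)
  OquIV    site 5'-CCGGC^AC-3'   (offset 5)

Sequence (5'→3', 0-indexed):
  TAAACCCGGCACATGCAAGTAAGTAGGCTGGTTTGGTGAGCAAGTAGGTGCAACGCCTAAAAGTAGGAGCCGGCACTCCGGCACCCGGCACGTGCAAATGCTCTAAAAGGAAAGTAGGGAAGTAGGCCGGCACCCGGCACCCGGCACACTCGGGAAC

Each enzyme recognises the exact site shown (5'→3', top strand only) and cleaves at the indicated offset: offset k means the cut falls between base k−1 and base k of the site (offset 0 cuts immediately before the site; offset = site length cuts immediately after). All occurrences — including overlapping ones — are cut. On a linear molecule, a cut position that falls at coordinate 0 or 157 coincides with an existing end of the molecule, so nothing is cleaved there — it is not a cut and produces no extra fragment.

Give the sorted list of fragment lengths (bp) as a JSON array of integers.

Site scan:
  AzqIII (TGCAA, off=3): starts [13, 48, 92] → cuts [16, 51, 95]
  WciX (AAGTAGG, off=0): starts [20, 41, 60, 111, 119] → cuts [20, 41, 60, 111, 119]
  OquIV (CCGGCAC, off=5): starts [5, 69, 77, 84, 126, 133, 140] → cuts [10, 74, 82, 89, 131, 138, 145]

All cut coordinates (distinct, sorted): [10, 16, 20, 41, 51, 60, 74, 82, 89, 95, 111, 119, 131, 138, 145]

Fragment lengths:
  [0,10): 10 bp
  [10,16): 6 bp
  [16,20): 4 bp
  [20,41): 21 bp
  [41,51): 10 bp
  [51,60): 9 bp
  [60,74): 14 bp
  [74,82): 8 bp
  [82,89): 7 bp
  [89,95): 6 bp
  [95,111): 16 bp
  [111,119): 8 bp
  [119,131): 12 bp
  [131,138): 7 bp
  [138,145): 7 bp
  [145,157): 12 bp

[4,6,6,7,7,7,8,8,9,10,10,12,12,14,16,21]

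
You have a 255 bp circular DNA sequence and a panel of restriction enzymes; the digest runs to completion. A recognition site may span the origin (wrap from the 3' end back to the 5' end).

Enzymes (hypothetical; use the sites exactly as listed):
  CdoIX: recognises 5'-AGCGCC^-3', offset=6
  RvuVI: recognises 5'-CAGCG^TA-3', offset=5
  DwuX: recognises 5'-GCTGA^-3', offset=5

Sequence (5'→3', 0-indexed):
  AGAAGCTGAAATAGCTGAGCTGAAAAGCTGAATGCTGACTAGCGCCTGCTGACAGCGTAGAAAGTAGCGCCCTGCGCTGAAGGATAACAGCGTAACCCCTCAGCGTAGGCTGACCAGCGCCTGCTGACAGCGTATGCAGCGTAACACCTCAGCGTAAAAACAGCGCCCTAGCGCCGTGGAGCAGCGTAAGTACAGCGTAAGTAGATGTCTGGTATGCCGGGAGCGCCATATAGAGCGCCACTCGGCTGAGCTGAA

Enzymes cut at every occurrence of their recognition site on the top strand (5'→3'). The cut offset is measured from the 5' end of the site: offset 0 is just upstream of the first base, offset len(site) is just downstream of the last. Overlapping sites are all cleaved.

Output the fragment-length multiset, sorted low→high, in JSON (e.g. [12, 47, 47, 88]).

Scan for sites:
  CdoIX AGCGCC/6: at [40, 65, 115, 161, 169, 221, 233] ⇒ [46, 71, 121, 167, 175, 227, 239]
  RvuVI CAGCGTA/5: at [52, 87, 100, 127, 136, 149, 181, 192] ⇒ [57, 92, 105, 132, 141, 154, 186, 197]
  DwuX GCTGA/5: at [4, 13, 18, 26, 33, 47, 75, 108, 122, 244, 249] ⇒ [9, 18, 23, 31, 38, 52, 80, 113, 127, 249, 254]

All cut coordinates (distinct, sorted): [9, 18, 23, 31, 38, 46, 52, 57, 71, 80, 92, 105, 113, 121, 127, 132, 141, 154, 167, 175, 186, 197, 227, 239, 249, 254]

Fragment lengths:
  9→18: 9 bp
  18→23: 5 bp
  23→31: 8 bp
  31→38: 7 bp
  38→46: 8 bp
  46→52: 6 bp
  52→57: 5 bp
  57→71: 14 bp
  71→80: 9 bp
  80→92: 12 bp
  92→105: 13 bp
  105→113: 8 bp
  113→121: 8 bp
  121→127: 6 bp
  127→132: 5 bp
  132→141: 9 bp
  141→154: 13 bp
  154→167: 13 bp
  167→175: 8 bp
  175→186: 11 bp
  186→197: 11 bp
  197→227: 30 bp
  227→239: 12 bp
  239→249: 10 bp
  249→254: 5 bp
  254→9 (wrap): 255-254+9 = 10 bp

[5,5,5,5,6,6,7,8,8,8,8,8,9,9,9,10,10,11,11,12,12,13,13,13,14,30]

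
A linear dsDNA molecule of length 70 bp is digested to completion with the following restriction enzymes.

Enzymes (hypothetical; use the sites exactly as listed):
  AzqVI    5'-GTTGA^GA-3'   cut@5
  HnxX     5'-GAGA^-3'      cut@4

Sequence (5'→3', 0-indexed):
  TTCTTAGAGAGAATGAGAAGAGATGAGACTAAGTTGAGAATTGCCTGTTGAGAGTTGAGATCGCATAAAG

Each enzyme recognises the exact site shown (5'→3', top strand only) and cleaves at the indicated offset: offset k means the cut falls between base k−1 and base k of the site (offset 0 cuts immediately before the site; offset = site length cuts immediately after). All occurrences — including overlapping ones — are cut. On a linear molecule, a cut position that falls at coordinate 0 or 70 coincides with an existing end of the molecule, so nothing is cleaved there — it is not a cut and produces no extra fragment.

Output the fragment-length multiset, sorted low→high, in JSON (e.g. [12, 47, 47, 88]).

Per-enzyme occurrences:
  AzqVI GTTGAGA/5: at [32, 46, 53] ⇒ [37, 51, 58]
  HnxX GAGA/4: at [6, 8, 14, 19, 24, 35, 49, 56] ⇒ [10, 12, 18, 23, 28, 39, 53, 60]

All cut coordinates (distinct, sorted): [10, 12, 18, 23, 28, 37, 39, 51, 53, 58, 60]

Fragments:
  [0,10): 10 bp
  [10,12): 2 bp
  [12,18): 6 bp
  [18,23): 5 bp
  [23,28): 5 bp
  [28,37): 9 bp
  [37,39): 2 bp
  [39,51): 12 bp
  [51,53): 2 bp
  [53,58): 5 bp
  [58,60): 2 bp
  [60,70): 10 bp

[2,2,2,2,5,5,5,6,9,10,10,12]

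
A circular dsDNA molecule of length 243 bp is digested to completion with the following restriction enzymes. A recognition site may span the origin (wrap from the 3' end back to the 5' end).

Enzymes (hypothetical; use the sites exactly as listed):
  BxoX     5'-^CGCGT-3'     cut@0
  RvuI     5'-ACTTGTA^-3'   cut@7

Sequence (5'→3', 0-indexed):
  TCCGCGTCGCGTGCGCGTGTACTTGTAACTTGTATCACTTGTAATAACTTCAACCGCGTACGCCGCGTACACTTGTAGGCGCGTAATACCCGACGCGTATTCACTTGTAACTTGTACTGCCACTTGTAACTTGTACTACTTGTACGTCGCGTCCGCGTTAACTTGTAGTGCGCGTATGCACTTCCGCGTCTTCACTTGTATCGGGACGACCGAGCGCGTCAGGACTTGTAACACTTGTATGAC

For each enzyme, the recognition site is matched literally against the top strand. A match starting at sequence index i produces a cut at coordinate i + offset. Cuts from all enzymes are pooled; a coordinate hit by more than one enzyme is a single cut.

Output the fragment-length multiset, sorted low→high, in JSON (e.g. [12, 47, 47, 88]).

Per-enzyme occurrences:
  BxoX CGCGT/0: at [2, 7, 13, 54, 63, 79, 93, 147, 153, 170, 184, 214] ⇒ [2, 7, 13, 54, 63, 79, 93, 147, 153, 170, 184, 214]
  RvuI ACTTGTA/7: at [20, 27, 36, 70, 102, 109, 121, 128, 137, 160, 193, 223, 232] ⇒ [27, 34, 43, 77, 109, 116, 128, 135, 144, 167, 200, 230, 239]

Pooled cuts: [2, 7, 13, 27, 34, 43, 54, 63, 77, 79, 93, 109, 116, 128, 135, 144, 147, 153, 167, 170, 184, 200, 214, 230, 239]

Fragment lengths:
  2→7: 5 bp
  7→13: 6 bp
  13→27: 14 bp
  27→34: 7 bp
  34→43: 9 bp
  43→54: 11 bp
  54→63: 9 bp
  63→77: 14 bp
  77→79: 2 bp
  79→93: 14 bp
  93→109: 16 bp
  109→116: 7 bp
  116→128: 12 bp
  128→135: 7 bp
  135→144: 9 bp
  144→147: 3 bp
  147→153: 6 bp
  153→167: 14 bp
  167→170: 3 bp
  170→184: 14 bp
  184→200: 16 bp
  200→214: 14 bp
  214→230: 16 bp
  230→239: 9 bp
  239→2 (wrap): 243-239+2 = 6 bp

[2,3,3,5,6,6,6,7,7,7,9,9,9,9,11,12,14,14,14,14,14,14,16,16,16]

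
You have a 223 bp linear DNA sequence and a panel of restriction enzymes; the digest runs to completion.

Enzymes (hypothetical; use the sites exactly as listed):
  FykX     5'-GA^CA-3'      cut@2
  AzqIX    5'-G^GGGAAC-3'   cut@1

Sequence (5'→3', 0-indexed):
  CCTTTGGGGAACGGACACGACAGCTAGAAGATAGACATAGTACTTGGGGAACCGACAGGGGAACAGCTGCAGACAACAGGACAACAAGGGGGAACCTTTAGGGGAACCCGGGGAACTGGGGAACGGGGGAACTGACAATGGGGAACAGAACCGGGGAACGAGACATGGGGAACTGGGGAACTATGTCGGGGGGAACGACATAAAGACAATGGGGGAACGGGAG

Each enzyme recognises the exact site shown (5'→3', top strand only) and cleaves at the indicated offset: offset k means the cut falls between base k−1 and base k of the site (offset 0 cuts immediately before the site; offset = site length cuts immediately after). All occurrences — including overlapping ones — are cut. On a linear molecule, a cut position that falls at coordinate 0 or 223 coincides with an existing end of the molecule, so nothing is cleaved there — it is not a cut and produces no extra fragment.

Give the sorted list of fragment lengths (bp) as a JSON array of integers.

[3,4,5,5,6,6,8,8,8,8,8,8,8,9,9,9,9,10,11,11,12,13,15,15,15]

Per-enzyme occurrences:
  FykX (GACA, off=2): starts [13, 18, 33, 53, 71, 79, 133, 161, 196, 204] → cuts [15, 20, 35, 55, 73, 81, 135, 163, 198, 206]
  AzqIX (GGGGAAC, off=1): starts [5, 45, 57, 88, 100, 109, 117, 125, 139, 152, 166, 174, 189, 211] → cuts [6, 46, 58, 89, 101, 110, 118, 126, 140, 153, 167, 175, 190, 212]

Pooled cuts: [6, 15, 20, 35, 46, 55, 58, 73, 81, 89, 101, 110, 118, 126, 135, 140, 153, 163, 167, 175, 190, 198, 206, 212]

Fragment lengths:
  [0,6): 6 bp
  [6,15): 9 bp
  [15,20): 5 bp
  [20,35): 15 bp
  [35,46): 11 bp
  [46,55): 9 bp
  [55,58): 3 bp
  [58,73): 15 bp
  [73,81): 8 bp
  [81,89): 8 bp
  [89,101): 12 bp
  [101,110): 9 bp
  [110,118): 8 bp
  [118,126): 8 bp
  [126,135): 9 bp
  [135,140): 5 bp
  [140,153): 13 bp
  [153,163): 10 bp
  [163,167): 4 bp
  [167,175): 8 bp
  [175,190): 15 bp
  [190,198): 8 bp
  [198,206): 8 bp
  [206,212): 6 bp
  [212,223): 11 bp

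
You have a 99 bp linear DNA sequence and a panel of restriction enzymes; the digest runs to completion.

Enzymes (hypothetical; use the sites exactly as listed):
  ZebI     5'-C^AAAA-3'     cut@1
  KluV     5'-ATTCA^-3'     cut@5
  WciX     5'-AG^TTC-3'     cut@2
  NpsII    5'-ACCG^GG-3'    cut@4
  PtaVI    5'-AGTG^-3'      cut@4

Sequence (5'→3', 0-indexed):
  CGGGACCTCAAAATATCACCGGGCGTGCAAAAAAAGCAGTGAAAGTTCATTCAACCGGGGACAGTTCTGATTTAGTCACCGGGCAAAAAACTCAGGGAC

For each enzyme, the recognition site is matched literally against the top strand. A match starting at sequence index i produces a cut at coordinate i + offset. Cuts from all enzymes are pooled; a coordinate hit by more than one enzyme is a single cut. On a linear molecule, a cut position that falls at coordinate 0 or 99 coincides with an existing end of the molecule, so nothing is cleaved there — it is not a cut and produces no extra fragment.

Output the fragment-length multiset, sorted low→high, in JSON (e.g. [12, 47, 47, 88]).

Site scan:
  ZebI (CAAAA, off=1): starts [8, 27, 83] → cuts [9, 28, 84]
  KluV (ATTCA, off=5): starts [48] → cuts [53]
  WciX (AGTTC, off=2): starts [43, 62] → cuts [45, 64]
  NpsII (ACCGGG, off=4): starts [17, 53, 77] → cuts [21, 57, 81]
  PtaVI (AGTG, off=4): starts [37] → cuts [41]

Pooled cuts: [9, 21, 28, 41, 45, 53, 57, 64, 81, 84]

Fragments:
  [0,9): 9 bp
  [9,21): 12 bp
  [21,28): 7 bp
  [28,41): 13 bp
  [41,45): 4 bp
  [45,53): 8 bp
  [53,57): 4 bp
  [57,64): 7 bp
  [64,81): 17 bp
  [81,84): 3 bp
  [84,99): 15 bp

[3,4,4,7,7,8,9,12,13,15,17]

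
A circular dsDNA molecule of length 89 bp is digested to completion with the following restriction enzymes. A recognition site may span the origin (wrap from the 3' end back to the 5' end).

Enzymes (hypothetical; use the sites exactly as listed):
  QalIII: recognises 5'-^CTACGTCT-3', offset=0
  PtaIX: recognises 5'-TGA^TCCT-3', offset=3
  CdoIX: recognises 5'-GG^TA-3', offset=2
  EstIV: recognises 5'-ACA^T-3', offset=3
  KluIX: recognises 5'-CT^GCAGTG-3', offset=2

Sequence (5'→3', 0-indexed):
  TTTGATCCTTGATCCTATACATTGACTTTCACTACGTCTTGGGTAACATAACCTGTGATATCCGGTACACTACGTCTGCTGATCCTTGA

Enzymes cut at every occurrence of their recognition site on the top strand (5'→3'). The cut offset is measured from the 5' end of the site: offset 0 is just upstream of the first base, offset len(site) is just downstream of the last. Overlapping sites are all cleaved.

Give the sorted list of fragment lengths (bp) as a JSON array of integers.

[4,5,7,9,10,12,12,13,17]

Scan for sites:
  QalIII (CTACGTCT, off=0): starts [31, 69] → cuts [31, 69]
  PtaIX (TGATCCT, off=3): starts [2, 9, 79] → cuts [5, 12, 82]
  CdoIX (GGTA, off=2): starts [41, 63] → cuts [43, 65]
  EstIV (ACAT, off=3): starts [18, 45] → cuts [21, 48]
  KluIX (CTGCAGTG, off=2): no sites

All cut coordinates (distinct, sorted): [5, 12, 21, 31, 43, 48, 65, 69, 82]

Fragment lengths:
  5→12: 7 bp
  12→21: 9 bp
  21→31: 10 bp
  31→43: 12 bp
  43→48: 5 bp
  48→65: 17 bp
  65→69: 4 bp
  69→82: 13 bp
  82→5 (wrap): 89-82+5 = 12 bp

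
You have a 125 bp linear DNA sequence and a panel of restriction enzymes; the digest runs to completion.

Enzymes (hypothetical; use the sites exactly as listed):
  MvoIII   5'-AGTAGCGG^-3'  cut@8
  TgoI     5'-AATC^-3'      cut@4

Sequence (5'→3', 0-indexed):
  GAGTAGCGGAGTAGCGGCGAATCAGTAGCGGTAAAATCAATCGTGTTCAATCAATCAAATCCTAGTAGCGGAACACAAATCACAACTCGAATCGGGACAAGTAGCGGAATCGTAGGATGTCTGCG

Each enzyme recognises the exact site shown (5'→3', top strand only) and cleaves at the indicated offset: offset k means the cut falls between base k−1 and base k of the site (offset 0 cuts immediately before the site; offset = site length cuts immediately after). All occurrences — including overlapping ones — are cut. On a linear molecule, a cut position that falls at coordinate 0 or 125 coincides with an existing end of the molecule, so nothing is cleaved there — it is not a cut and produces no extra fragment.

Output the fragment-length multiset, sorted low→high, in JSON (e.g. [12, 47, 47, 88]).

[4,4,4,5,6,7,8,8,9,10,10,10,12,14,14]

Site scan:
  MvoIII (AGTAGCGG, off=8): starts [1, 9, 23, 63, 99] → cuts [9, 17, 31, 71, 107]
  TgoI (AATC, off=4): starts [19, 34, 38, 48, 52, 57, 77, 89, 107] → cuts [23, 38, 42, 52, 56, 61, 81, 93, 111]

Pooled cuts: [9, 17, 23, 31, 38, 42, 52, 56, 61, 71, 81, 93, 107, 111]

Fragment lengths:
  [0,9): 9 bp
  [9,17): 8 bp
  [17,23): 6 bp
  [23,31): 8 bp
  [31,38): 7 bp
  [38,42): 4 bp
  [42,52): 10 bp
  [52,56): 4 bp
  [56,61): 5 bp
  [61,71): 10 bp
  [71,81): 10 bp
  [81,93): 12 bp
  [93,107): 14 bp
  [107,111): 4 bp
  [111,125): 14 bp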